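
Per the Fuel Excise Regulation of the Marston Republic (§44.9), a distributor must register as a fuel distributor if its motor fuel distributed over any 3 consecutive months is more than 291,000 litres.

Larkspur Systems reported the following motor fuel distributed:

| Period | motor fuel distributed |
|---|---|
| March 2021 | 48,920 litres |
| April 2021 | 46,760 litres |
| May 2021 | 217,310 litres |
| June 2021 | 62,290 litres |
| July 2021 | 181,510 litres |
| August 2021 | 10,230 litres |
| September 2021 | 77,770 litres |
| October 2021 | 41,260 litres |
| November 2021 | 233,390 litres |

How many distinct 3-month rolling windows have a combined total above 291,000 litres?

4

March 2021–May 2021: 48,920 litres + 46,760 litres + 217,310 litres = 312,990 litres (over)
April 2021–June 2021: 46,760 litres + 217,310 litres + 62,290 litres = 326,360 litres (over)
May 2021–July 2021: 217,310 litres + 62,290 litres + 181,510 litres = 461,110 litres (over)
June 2021–August 2021: 62,290 litres + 181,510 litres + 10,230 litres = 254,030 litres (under)
July 2021–September 2021: 181,510 litres + 10,230 litres + 77,770 litres = 269,510 litres (under)
August 2021–October 2021: 10,230 litres + 77,770 litres + 41,260 litres = 129,260 litres (under)
September 2021–November 2021: 77,770 litres + 41,260 litres + 233,390 litres = 352,420 litres (over)
4 windows exceed the threshold.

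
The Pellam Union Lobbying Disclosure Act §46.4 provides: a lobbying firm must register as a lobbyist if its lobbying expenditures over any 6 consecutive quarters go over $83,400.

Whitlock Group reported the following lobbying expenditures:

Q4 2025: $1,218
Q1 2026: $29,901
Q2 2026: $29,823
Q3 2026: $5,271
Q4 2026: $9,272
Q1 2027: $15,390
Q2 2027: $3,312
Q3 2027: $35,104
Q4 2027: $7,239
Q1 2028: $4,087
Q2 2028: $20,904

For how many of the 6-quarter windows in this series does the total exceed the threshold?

4

Q4 2025–Q1 2027: $1,218 + $29,901 + $29,823 + $5,271 + $9,272 + $15,390 = $90,875 (over)
Q1 2026–Q2 2027: $29,901 + $29,823 + $5,271 + $9,272 + $15,390 + $3,312 = $92,969 (over)
Q2 2026–Q3 2027: $29,823 + $5,271 + $9,272 + $15,390 + $3,312 + $35,104 = $98,172 (over)
Q3 2026–Q4 2027: $5,271 + $9,272 + $15,390 + $3,312 + $35,104 + $7,239 = $75,588 (under)
Q4 2026–Q1 2028: $9,272 + $15,390 + $3,312 + $35,104 + $7,239 + $4,087 = $74,404 (under)
Q1 2027–Q2 2028: $15,390 + $3,312 + $35,104 + $7,239 + $4,087 + $20,904 = $86,036 (over)
4 windows exceed the threshold.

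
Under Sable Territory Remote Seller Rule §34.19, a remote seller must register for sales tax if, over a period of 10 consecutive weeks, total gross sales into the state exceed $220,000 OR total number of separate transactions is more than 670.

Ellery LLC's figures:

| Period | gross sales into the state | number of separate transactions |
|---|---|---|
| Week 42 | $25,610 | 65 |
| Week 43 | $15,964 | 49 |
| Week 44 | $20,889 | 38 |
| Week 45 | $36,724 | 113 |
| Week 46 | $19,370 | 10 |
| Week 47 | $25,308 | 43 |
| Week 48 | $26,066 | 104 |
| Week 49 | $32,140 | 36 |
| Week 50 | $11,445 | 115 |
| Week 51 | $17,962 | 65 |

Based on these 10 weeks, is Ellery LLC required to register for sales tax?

Yes

Total gross sales into the state: $25,610 + $15,964 + $20,889 + $36,724 + $19,370 + $25,308 + $26,066 + $32,140 + $11,445 + $17,962 = $231,478 (> $220,000).
Total number of separate transactions: 65 + 49 + 38 + 113 + 10 + 43 + 104 + 36 + 115 + 65 = 638 (≤ 670).
The test is 'or': at least one threshold is exceeded.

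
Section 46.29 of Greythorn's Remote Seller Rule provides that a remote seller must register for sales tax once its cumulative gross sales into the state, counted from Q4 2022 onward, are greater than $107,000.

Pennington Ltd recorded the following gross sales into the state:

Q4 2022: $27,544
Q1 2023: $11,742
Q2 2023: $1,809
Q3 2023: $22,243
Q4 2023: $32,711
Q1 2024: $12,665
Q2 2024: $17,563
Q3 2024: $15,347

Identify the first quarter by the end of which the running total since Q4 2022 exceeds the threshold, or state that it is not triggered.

Through Q4 2022: $27,544
Through Q1 2023: $39,286
Through Q2 2023: $41,095
Through Q3 2023: $63,338
Through Q4 2023: $96,049
Through Q1 2024: $108,714 ← exceeds threshold

Q1 2024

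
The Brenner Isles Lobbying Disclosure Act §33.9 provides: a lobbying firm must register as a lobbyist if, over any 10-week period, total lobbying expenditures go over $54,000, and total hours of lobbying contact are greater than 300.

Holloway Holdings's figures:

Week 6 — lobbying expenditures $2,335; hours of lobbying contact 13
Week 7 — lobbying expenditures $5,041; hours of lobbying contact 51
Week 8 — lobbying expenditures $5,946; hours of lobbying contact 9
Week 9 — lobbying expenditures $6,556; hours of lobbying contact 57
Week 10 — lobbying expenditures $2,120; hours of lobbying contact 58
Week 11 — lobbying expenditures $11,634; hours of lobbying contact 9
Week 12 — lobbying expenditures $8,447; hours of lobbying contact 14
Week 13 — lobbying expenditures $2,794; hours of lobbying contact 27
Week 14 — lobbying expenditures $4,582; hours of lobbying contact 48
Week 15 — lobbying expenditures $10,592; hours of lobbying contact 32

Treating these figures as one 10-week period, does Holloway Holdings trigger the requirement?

Total lobbying expenditures: $2,335 + $5,041 + $5,946 + $6,556 + $2,120 + $11,634 + $8,447 + $2,794 + $4,582 + $10,592 = $60,047 (> $54,000).
Total hours of lobbying contact: 13 + 51 + 9 + 57 + 58 + 9 + 14 + 27 + 48 + 32 = 318 (> 300).
The test is 'and': both thresholds are exceeded.

Yes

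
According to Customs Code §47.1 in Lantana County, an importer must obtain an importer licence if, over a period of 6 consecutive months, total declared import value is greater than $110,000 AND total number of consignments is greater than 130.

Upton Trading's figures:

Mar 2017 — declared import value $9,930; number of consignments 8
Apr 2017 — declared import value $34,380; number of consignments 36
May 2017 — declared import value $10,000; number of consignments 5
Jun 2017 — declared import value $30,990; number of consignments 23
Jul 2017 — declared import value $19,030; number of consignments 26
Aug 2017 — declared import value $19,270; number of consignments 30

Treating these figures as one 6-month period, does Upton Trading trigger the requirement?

No

Total declared import value: $9,930 + $34,380 + $10,000 + $30,990 + $19,030 + $19,270 = $123,600 (> $110,000).
Total number of consignments: 8 + 36 + 5 + 23 + 26 + 30 = 128 (≤ 130).
The test is 'and': the rule requires both, and at least one is not exceeded.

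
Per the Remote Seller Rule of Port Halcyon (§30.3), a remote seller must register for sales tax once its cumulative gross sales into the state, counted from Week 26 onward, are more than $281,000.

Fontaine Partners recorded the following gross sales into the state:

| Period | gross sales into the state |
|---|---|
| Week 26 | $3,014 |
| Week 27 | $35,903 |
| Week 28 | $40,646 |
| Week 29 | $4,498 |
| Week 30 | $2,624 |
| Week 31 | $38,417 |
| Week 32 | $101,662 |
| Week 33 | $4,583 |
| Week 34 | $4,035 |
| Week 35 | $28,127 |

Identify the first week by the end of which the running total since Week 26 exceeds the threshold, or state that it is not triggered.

Through Week 26: $3,014
Through Week 27: $38,917
Through Week 28: $79,563
Through Week 29: $84,061
Through Week 30: $86,685
Through Week 31: $125,102
Through Week 32: $226,764
Through Week 33: $231,347
Through Week 34: $235,382
Through Week 35: $263,509
Final cumulative total $263,509 ≤ $281,000; the threshold is never exceeded.

Not triggered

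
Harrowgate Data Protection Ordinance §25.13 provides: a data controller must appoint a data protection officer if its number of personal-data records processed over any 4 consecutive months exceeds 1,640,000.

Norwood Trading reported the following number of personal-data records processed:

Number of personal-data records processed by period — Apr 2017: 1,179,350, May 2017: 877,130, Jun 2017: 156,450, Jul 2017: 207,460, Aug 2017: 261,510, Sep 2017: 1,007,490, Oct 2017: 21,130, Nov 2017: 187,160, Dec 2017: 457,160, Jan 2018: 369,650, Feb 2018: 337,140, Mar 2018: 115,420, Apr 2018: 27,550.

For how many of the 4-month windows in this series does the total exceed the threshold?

2

Apr 2017–Jul 2017: 1,179,350 + 877,130 + 156,450 + 207,460 = 2,420,390 (over)
May 2017–Aug 2017: 877,130 + 156,450 + 207,460 + 261,510 = 1,502,550 (under)
Jun 2017–Sep 2017: 156,450 + 207,460 + 261,510 + 1,007,490 = 1,632,910 (under)
Jul 2017–Oct 2017: 207,460 + 261,510 + 1,007,490 + 21,130 = 1,497,590 (under)
Aug 2017–Nov 2017: 261,510 + 1,007,490 + 21,130 + 187,160 = 1,477,290 (under)
Sep 2017–Dec 2017: 1,007,490 + 21,130 + 187,160 + 457,160 = 1,672,940 (over)
Oct 2017–Jan 2018: 21,130 + 187,160 + 457,160 + 369,650 = 1,035,100 (under)
Nov 2017–Feb 2018: 187,160 + 457,160 + 369,650 + 337,140 = 1,351,110 (under)
Dec 2017–Mar 2018: 457,160 + 369,650 + 337,140 + 115,420 = 1,279,370 (under)
Jan 2018–Apr 2018: 369,650 + 337,140 + 115,420 + 27,550 = 849,760 (under)
2 windows exceed the threshold.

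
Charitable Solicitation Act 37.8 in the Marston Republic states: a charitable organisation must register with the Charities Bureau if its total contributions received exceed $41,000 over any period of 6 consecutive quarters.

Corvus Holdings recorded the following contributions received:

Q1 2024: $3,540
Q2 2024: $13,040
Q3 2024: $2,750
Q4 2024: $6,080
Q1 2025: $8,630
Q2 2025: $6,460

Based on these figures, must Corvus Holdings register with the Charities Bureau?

No

Total contributions received: $3,540 + $13,040 + $2,750 + $6,080 + $8,630 + $6,460 = $40,500.
$40,500 ≤ $41,000, so the threshold is not exceeded.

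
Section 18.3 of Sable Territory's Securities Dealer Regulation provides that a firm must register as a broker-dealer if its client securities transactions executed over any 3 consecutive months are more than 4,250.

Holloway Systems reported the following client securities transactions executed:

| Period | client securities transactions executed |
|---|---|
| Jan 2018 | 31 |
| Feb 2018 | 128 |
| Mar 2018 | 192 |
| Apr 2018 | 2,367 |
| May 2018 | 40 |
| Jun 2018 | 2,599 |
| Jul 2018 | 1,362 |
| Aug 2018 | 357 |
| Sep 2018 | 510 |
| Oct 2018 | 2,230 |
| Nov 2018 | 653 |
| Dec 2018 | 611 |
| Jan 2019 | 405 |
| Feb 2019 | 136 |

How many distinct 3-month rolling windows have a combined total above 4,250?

Jan 2018–Mar 2018: 31 + 128 + 192 = 351 (under)
Feb 2018–Apr 2018: 128 + 192 + 2,367 = 2,687 (under)
Mar 2018–May 2018: 192 + 2,367 + 40 = 2,599 (under)
Apr 2018–Jun 2018: 2,367 + 40 + 2,599 = 5,006 (over)
May 2018–Jul 2018: 40 + 2,599 + 1,362 = 4,001 (under)
Jun 2018–Aug 2018: 2,599 + 1,362 + 357 = 4,318 (over)
Jul 2018–Sep 2018: 1,362 + 357 + 510 = 2,229 (under)
Aug 2018–Oct 2018: 357 + 510 + 2,230 = 3,097 (under)
Sep 2018–Nov 2018: 510 + 2,230 + 653 = 3,393 (under)
Oct 2018–Dec 2018: 2,230 + 653 + 611 = 3,494 (under)
Nov 2018–Jan 2019: 653 + 611 + 405 = 1,669 (under)
Dec 2018–Feb 2019: 611 + 405 + 136 = 1,152 (under)
2 windows exceed the threshold.

2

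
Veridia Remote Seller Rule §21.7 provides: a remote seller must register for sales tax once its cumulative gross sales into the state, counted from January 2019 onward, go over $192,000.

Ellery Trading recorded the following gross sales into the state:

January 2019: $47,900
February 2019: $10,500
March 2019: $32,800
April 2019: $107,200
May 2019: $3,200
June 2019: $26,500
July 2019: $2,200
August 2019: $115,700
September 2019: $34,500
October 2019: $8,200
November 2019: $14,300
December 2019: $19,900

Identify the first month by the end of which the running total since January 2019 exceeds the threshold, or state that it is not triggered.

Through January 2019: $47,900
Through February 2019: $58,400
Through March 2019: $91,200
Through April 2019: $198,400 ← exceeds threshold

April 2019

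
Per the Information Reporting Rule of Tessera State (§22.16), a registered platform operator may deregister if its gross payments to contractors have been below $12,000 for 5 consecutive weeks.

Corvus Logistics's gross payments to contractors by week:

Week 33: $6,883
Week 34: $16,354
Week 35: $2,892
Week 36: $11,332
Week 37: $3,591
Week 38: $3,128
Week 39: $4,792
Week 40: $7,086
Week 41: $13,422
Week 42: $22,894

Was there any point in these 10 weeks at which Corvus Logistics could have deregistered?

Yes

Weeks below $12,000: Week 33, Week 35, Week 36, Week 37, Week 38, Week 39, Week 40.
Longest run of consecutive weeks below the threshold: 6.
6 ≥ 5, so Corvus Logistics became eligible.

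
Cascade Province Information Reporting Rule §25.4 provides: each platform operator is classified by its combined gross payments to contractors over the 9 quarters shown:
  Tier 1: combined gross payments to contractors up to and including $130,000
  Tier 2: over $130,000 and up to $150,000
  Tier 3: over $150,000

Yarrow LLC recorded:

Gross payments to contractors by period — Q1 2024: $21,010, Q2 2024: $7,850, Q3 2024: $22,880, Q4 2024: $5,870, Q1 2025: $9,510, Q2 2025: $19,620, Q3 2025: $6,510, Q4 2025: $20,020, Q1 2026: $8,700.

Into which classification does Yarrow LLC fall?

Combined gross payments to contractors: $21,010 + $7,850 + $22,880 + $5,870 + $9,510 + $19,620 + $6,510 + $20,020 + $8,700 = $121,970.
$121,970 ≤ $130,000, so Tier 1 applies.

Tier 1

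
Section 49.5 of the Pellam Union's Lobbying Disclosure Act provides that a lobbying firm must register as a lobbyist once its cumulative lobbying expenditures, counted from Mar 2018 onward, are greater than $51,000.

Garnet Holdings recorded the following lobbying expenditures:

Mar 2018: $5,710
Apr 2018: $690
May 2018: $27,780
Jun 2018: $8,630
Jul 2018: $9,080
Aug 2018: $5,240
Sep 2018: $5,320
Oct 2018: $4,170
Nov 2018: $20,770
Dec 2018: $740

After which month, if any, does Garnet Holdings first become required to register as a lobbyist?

Jul 2018

Through Mar 2018: $5,710
Through Apr 2018: $6,400
Through May 2018: $34,180
Through Jun 2018: $42,810
Through Jul 2018: $51,890 ← exceeds threshold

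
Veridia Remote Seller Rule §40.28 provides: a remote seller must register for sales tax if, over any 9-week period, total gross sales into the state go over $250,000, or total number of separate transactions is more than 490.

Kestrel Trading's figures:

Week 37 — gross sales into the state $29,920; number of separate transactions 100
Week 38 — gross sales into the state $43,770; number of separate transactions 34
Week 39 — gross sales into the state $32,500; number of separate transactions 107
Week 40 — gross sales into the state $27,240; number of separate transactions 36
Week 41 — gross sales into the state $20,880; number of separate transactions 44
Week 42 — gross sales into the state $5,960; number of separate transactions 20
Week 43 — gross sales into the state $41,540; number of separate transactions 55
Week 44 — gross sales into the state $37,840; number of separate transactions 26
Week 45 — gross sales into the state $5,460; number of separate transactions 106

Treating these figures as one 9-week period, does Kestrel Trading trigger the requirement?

Yes

Total gross sales into the state: $29,920 + $43,770 + $32,500 + $27,240 + $20,880 + $5,960 + $41,540 + $37,840 + $5,460 = $245,110 (≤ $250,000).
Total number of separate transactions: 100 + 34 + 107 + 36 + 44 + 20 + 55 + 26 + 106 = 528 (> 490).
The test is 'or': at least one threshold is exceeded.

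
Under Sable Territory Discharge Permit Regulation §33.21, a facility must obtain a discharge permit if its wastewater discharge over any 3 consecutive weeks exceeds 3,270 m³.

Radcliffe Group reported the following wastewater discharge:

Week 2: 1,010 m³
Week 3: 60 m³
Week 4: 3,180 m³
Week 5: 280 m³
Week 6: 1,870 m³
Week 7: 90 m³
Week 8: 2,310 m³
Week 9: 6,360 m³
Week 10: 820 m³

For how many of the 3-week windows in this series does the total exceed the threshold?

Week 2–Week 4: 1,010 m³ + 60 m³ + 3,180 m³ = 4,250 m³ (over)
Week 3–Week 5: 60 m³ + 3,180 m³ + 280 m³ = 3,520 m³ (over)
Week 4–Week 6: 3,180 m³ + 280 m³ + 1,870 m³ = 5,330 m³ (over)
Week 5–Week 7: 280 m³ + 1,870 m³ + 90 m³ = 2,240 m³ (under)
Week 6–Week 8: 1,870 m³ + 90 m³ + 2,310 m³ = 4,270 m³ (over)
Week 7–Week 9: 90 m³ + 2,310 m³ + 6,360 m³ = 8,760 m³ (over)
Week 8–Week 10: 2,310 m³ + 6,360 m³ + 820 m³ = 9,490 m³ (over)
6 windows exceed the threshold.

6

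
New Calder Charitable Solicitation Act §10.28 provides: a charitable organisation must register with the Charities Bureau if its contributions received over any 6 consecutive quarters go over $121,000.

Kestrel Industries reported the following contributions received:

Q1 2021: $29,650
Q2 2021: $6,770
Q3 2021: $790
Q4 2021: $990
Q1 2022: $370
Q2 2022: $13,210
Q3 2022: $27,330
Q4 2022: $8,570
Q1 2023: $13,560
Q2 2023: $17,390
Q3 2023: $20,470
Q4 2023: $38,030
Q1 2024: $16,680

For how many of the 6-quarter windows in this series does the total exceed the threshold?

Q1 2021–Q2 2022: $29,650 + $6,770 + $790 + $990 + $370 + $13,210 = $51,780 (under)
Q2 2021–Q3 2022: $6,770 + $790 + $990 + $370 + $13,210 + $27,330 = $49,460 (under)
Q3 2021–Q4 2022: $790 + $990 + $370 + $13,210 + $27,330 + $8,570 = $51,260 (under)
Q4 2021–Q1 2023: $990 + $370 + $13,210 + $27,330 + $8,570 + $13,560 = $64,030 (under)
Q1 2022–Q2 2023: $370 + $13,210 + $27,330 + $8,570 + $13,560 + $17,390 = $80,430 (under)
Q2 2022–Q3 2023: $13,210 + $27,330 + $8,570 + $13,560 + $17,390 + $20,470 = $100,530 (under)
Q3 2022–Q4 2023: $27,330 + $8,570 + $13,560 + $17,390 + $20,470 + $38,030 = $125,350 (over)
Q4 2022–Q1 2024: $8,570 + $13,560 + $17,390 + $20,470 + $38,030 + $16,680 = $114,700 (under)
1 window exceeds the threshold.

1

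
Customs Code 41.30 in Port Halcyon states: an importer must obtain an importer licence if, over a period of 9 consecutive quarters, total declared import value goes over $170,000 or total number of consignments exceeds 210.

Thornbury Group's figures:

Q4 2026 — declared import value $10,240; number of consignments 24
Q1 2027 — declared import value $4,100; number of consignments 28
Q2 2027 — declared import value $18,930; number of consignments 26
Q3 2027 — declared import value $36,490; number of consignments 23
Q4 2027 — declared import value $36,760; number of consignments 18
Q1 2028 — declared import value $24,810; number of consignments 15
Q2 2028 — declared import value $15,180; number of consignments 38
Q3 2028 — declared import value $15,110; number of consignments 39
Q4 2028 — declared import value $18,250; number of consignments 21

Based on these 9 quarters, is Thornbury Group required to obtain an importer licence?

Yes

Total declared import value: $10,240 + $4,100 + $18,930 + $36,490 + $36,760 + $24,810 + $15,180 + $15,110 + $18,250 = $179,870 (> $170,000).
Total number of consignments: 24 + 28 + 26 + 23 + 18 + 15 + 38 + 39 + 21 = 232 (> 210).
The test is 'or': at least one threshold is exceeded.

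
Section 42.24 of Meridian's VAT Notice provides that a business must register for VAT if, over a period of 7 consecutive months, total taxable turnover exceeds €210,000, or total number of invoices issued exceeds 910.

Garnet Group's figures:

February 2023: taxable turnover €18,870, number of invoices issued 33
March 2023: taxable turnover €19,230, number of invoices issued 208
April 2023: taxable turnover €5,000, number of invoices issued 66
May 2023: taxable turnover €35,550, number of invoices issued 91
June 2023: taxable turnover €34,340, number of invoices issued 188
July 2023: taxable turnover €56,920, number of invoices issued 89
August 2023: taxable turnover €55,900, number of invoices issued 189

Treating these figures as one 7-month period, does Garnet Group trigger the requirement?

Total taxable turnover: €18,870 + €19,230 + €5,000 + €35,550 + €34,340 + €56,920 + €55,900 = €225,810 (> €210,000).
Total number of invoices issued: 33 + 208 + 66 + 91 + 188 + 89 + 189 = 864 (≤ 910).
The test is 'or': at least one threshold is exceeded.

Yes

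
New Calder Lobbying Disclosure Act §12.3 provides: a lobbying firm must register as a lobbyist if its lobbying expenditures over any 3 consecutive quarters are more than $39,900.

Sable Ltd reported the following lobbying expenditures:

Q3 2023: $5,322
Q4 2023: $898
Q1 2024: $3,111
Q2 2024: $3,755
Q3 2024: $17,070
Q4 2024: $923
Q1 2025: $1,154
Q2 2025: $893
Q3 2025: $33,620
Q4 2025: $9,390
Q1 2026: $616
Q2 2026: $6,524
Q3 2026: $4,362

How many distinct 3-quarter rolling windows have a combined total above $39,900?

2

Q3 2023–Q1 2024: $5,322 + $898 + $3,111 = $9,331 (under)
Q4 2023–Q2 2024: $898 + $3,111 + $3,755 = $7,764 (under)
Q1 2024–Q3 2024: $3,111 + $3,755 + $17,070 = $23,936 (under)
Q2 2024–Q4 2024: $3,755 + $17,070 + $923 = $21,748 (under)
Q3 2024–Q1 2025: $17,070 + $923 + $1,154 = $19,147 (under)
Q4 2024–Q2 2025: $923 + $1,154 + $893 = $2,970 (under)
Q1 2025–Q3 2025: $1,154 + $893 + $33,620 = $35,667 (under)
Q2 2025–Q4 2025: $893 + $33,620 + $9,390 = $43,903 (over)
Q3 2025–Q1 2026: $33,620 + $9,390 + $616 = $43,626 (over)
Q4 2025–Q2 2026: $9,390 + $616 + $6,524 = $16,530 (under)
Q1 2026–Q3 2026: $616 + $6,524 + $4,362 = $11,502 (under)
2 windows exceed the threshold.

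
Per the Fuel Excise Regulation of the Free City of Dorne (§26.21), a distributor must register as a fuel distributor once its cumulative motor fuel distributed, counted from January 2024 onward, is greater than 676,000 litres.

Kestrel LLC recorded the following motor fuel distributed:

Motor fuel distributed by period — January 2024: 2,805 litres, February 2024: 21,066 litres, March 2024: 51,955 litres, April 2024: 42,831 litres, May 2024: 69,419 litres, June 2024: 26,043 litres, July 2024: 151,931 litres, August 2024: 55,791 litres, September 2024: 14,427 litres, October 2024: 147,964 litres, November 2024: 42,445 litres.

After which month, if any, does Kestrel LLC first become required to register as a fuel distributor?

Not triggered

Through January 2024: 2,805 litres
Through February 2024: 23,871 litres
Through March 2024: 75,826 litres
Through April 2024: 118,657 litres
Through May 2024: 188,076 litres
Through June 2024: 214,119 litres
Through July 2024: 366,050 litres
Through August 2024: 421,841 litres
Through September 2024: 436,268 litres
Through October 2024: 584,232 litres
Through November 2024: 626,677 litres
Final cumulative total 626,677 litres ≤ 676,000 litres; the threshold is never exceeded.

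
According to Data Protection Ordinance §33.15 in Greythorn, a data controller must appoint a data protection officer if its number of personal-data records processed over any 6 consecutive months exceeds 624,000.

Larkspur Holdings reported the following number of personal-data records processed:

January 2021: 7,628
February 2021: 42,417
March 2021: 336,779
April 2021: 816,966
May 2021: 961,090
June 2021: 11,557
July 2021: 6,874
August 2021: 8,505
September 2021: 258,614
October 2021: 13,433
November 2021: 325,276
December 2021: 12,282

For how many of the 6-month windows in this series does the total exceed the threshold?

January 2021–June 2021: 7,628 + 42,417 + 336,779 + 816,966 + 961,090 + 11,557 = 2,176,437 (over)
February 2021–July 2021: 42,417 + 336,779 + 816,966 + 961,090 + 11,557 + 6,874 = 2,175,683 (over)
March 2021–August 2021: 336,779 + 816,966 + 961,090 + 11,557 + 6,874 + 8,505 = 2,141,771 (over)
April 2021–September 2021: 816,966 + 961,090 + 11,557 + 6,874 + 8,505 + 258,614 = 2,063,606 (over)
May 2021–October 2021: 961,090 + 11,557 + 6,874 + 8,505 + 258,614 + 13,433 = 1,260,073 (over)
June 2021–November 2021: 11,557 + 6,874 + 8,505 + 258,614 + 13,433 + 325,276 = 624,259 (over)
July 2021–December 2021: 6,874 + 8,505 + 258,614 + 13,433 + 325,276 + 12,282 = 624,984 (over)
7 windows exceed the threshold.

7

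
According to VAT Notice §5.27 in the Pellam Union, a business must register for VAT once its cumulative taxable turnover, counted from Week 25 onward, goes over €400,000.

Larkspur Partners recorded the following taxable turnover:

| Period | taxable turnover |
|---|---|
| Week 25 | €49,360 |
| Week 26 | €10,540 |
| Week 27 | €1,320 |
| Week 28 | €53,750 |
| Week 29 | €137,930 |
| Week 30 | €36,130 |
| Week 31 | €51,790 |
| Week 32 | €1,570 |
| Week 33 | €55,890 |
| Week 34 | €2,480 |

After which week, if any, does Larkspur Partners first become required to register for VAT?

Week 34

Through Week 25: €49,360
Through Week 26: €59,900
Through Week 27: €61,220
Through Week 28: €114,970
Through Week 29: €252,900
Through Week 30: €289,030
Through Week 31: €340,820
Through Week 32: €342,390
Through Week 33: €398,280
Through Week 34: €400,760 ← exceeds threshold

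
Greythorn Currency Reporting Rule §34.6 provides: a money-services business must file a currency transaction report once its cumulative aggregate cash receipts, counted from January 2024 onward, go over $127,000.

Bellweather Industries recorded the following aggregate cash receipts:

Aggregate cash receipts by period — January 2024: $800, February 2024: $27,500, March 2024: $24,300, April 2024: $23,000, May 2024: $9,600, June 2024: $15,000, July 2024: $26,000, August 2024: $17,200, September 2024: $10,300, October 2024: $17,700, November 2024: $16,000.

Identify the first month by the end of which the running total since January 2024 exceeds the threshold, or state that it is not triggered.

August 2024

Through January 2024: $800
Through February 2024: $28,300
Through March 2024: $52,600
Through April 2024: $75,600
Through May 2024: $85,200
Through June 2024: $100,200
Through July 2024: $126,200
Through August 2024: $143,400 ← exceeds threshold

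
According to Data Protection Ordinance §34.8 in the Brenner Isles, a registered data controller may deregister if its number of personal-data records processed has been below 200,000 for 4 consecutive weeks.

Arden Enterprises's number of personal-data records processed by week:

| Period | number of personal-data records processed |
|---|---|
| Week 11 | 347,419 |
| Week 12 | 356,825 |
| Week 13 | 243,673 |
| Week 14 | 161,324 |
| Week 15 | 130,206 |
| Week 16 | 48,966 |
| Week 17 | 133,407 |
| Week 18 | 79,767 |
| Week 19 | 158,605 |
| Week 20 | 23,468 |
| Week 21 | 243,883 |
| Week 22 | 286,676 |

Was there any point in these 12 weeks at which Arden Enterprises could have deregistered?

Weeks below 200,000: Week 14, Week 15, Week 16, Week 17, Week 18, Week 19, Week 20.
Longest run of consecutive weeks below the threshold: 7.
7 ≥ 4, so Arden Enterprises became eligible.

Yes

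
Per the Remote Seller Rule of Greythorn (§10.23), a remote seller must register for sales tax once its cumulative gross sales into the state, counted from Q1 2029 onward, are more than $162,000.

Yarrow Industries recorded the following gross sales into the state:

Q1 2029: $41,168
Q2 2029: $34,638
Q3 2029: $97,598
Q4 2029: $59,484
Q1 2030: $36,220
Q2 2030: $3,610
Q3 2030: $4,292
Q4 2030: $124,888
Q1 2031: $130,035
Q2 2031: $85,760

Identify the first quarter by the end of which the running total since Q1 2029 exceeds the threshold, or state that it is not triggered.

Through Q1 2029: $41,168
Through Q2 2029: $75,806
Through Q3 2029: $173,404 ← exceeds threshold

Q3 2029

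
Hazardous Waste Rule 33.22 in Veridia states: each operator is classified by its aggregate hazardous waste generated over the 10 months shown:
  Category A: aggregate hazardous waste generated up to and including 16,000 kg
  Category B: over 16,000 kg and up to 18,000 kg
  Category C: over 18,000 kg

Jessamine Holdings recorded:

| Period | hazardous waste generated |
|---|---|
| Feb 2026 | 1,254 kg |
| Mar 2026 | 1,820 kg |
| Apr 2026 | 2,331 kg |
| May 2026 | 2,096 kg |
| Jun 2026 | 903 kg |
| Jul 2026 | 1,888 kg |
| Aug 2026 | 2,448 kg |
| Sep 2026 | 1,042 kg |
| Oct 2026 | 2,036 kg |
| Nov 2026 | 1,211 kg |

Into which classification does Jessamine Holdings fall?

Aggregate hazardous waste generated: 1,254 kg + 1,820 kg + 2,331 kg + 2,096 kg + 903 kg + 1,888 kg + 2,448 kg + 1,042 kg + 2,036 kg + 1,211 kg = 17,029 kg.
16,000 kg < 17,029 kg ≤ 18,000 kg, so Category B applies.

Category B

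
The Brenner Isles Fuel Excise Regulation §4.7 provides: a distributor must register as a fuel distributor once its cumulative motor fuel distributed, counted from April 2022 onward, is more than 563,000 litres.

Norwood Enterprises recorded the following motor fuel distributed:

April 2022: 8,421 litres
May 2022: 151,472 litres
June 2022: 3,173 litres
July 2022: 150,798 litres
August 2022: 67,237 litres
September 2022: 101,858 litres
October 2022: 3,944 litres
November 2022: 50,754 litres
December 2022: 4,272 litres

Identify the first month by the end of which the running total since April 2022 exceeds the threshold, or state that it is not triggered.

Not triggered

Through April 2022: 8,421 litres
Through May 2022: 159,893 litres
Through June 2022: 163,066 litres
Through July 2022: 313,864 litres
Through August 2022: 381,101 litres
Through September 2022: 482,959 litres
Through October 2022: 486,903 litres
Through November 2022: 537,657 litres
Through December 2022: 541,929 litres
Final cumulative total 541,929 litres ≤ 563,000 litres; the threshold is never exceeded.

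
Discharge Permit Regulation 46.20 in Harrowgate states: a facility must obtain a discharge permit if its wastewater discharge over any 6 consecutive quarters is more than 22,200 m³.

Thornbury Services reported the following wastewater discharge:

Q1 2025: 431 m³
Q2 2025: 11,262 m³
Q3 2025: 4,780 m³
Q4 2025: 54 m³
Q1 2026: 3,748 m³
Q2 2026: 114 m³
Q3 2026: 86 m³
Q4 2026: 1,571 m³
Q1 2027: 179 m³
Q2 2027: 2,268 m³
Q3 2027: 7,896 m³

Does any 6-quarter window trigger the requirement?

No

Q1 2025–Q2 2026: 431 m³ + 11,262 m³ + 4,780 m³ + 54 m³ + 3,748 m³ + 114 m³ = 20,389 m³ (under)
Q2 2025–Q3 2026: 11,262 m³ + 4,780 m³ + 54 m³ + 3,748 m³ + 114 m³ + 86 m³ = 20,044 m³ (under)
Q3 2025–Q4 2026: 4,780 m³ + 54 m³ + 3,748 m³ + 114 m³ + 86 m³ + 1,571 m³ = 10,353 m³ (under)
Q4 2025–Q1 2027: 54 m³ + 3,748 m³ + 114 m³ + 86 m³ + 1,571 m³ + 179 m³ = 5,752 m³ (under)
Q1 2026–Q2 2027: 3,748 m³ + 114 m³ + 86 m³ + 1,571 m³ + 179 m³ + 2,268 m³ = 7,966 m³ (under)
Q2 2026–Q3 2027: 114 m³ + 86 m³ + 1,571 m³ + 179 m³ + 2,268 m³ + 7,896 m³ = 12,114 m³ (under)
No window exceeds 22,200 m³.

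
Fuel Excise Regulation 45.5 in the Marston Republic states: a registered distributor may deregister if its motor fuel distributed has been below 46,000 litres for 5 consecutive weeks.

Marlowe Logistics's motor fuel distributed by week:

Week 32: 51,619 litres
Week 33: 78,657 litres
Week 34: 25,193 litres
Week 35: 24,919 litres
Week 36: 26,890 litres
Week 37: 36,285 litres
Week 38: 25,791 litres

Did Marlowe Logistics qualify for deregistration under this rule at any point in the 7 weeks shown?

Weeks below 46,000 litres: Week 34, Week 35, Week 36, Week 37, Week 38.
Longest run of consecutive weeks below the threshold: 5.
5 ≥ 5, so Marlowe Logistics became eligible.

Yes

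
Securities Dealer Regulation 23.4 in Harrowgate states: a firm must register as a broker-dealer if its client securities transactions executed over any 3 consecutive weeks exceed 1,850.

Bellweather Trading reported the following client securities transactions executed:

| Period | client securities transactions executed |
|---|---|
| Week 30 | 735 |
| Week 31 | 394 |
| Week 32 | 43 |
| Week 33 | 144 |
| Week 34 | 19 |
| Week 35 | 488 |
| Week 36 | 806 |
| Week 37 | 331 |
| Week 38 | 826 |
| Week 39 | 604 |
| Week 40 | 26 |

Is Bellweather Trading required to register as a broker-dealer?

Week 30–Week 32: 735 + 394 + 43 = 1,172 (under)
Week 31–Week 33: 394 + 43 + 144 = 581 (under)
Week 32–Week 34: 43 + 144 + 19 = 206 (under)
Week 33–Week 35: 144 + 19 + 488 = 651 (under)
Week 34–Week 36: 19 + 488 + 806 = 1,313 (under)
Week 35–Week 37: 488 + 806 + 331 = 1,625 (under)
Week 36–Week 38: 806 + 331 + 826 = 1,963 (over)
Week 37–Week 39: 331 + 826 + 604 = 1,761 (under)
Week 38–Week 40: 826 + 604 + 26 = 1,456 (under)
At least one window exceeds 1,850.

Yes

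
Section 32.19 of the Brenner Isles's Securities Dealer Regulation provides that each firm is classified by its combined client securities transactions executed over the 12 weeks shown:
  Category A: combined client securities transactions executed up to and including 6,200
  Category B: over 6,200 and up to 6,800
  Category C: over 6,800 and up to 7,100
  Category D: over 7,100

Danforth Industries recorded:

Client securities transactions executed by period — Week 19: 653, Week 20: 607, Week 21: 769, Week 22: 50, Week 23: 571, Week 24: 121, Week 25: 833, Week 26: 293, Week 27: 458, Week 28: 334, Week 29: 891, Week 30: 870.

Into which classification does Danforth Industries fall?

Category B

Combined client securities transactions executed: 653 + 607 + 769 + 50 + 571 + 121 + 833 + 293 + 458 + 334 + 891 + 870 = 6,450.
6,200 < 6,450 ≤ 6,800, so Category B applies.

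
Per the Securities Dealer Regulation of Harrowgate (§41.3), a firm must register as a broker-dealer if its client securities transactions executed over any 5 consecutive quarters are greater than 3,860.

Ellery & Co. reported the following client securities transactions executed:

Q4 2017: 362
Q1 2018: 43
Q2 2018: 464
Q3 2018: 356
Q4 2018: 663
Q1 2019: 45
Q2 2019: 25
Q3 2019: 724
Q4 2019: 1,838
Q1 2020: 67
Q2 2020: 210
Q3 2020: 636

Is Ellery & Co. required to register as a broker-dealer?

Q4 2017–Q4 2018: 362 + 43 + 464 + 356 + 663 = 1,888 (under)
Q1 2018–Q1 2019: 43 + 464 + 356 + 663 + 45 = 1,571 (under)
Q2 2018–Q2 2019: 464 + 356 + 663 + 45 + 25 = 1,553 (under)
Q3 2018–Q3 2019: 356 + 663 + 45 + 25 + 724 = 1,813 (under)
Q4 2018–Q4 2019: 663 + 45 + 25 + 724 + 1,838 = 3,295 (under)
Q1 2019–Q1 2020: 45 + 25 + 724 + 1,838 + 67 = 2,699 (under)
Q2 2019–Q2 2020: 25 + 724 + 1,838 + 67 + 210 = 2,864 (under)
Q3 2019–Q3 2020: 724 + 1,838 + 67 + 210 + 636 = 3,475 (under)
No window exceeds 3,860.

No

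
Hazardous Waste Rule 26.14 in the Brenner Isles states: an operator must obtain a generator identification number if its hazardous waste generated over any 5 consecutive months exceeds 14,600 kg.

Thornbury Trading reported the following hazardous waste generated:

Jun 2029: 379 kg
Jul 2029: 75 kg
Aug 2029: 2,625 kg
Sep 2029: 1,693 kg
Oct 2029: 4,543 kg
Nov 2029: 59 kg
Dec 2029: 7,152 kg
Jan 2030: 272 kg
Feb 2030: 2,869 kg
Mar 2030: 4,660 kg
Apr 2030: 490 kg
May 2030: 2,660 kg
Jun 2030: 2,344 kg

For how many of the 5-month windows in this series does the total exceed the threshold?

Jun 2029–Oct 2029: 379 kg + 75 kg + 2,625 kg + 1,693 kg + 4,543 kg = 9,315 kg (under)
Jul 2029–Nov 2029: 75 kg + 2,625 kg + 1,693 kg + 4,543 kg + 59 kg = 8,995 kg (under)
Aug 2029–Dec 2029: 2,625 kg + 1,693 kg + 4,543 kg + 59 kg + 7,152 kg = 16,072 kg (over)
Sep 2029–Jan 2030: 1,693 kg + 4,543 kg + 59 kg + 7,152 kg + 272 kg = 13,719 kg (under)
Oct 2029–Feb 2030: 4,543 kg + 59 kg + 7,152 kg + 272 kg + 2,869 kg = 14,895 kg (over)
Nov 2029–Mar 2030: 59 kg + 7,152 kg + 272 kg + 2,869 kg + 4,660 kg = 15,012 kg (over)
Dec 2029–Apr 2030: 7,152 kg + 272 kg + 2,869 kg + 4,660 kg + 490 kg = 15,443 kg (over)
Jan 2030–May 2030: 272 kg + 2,869 kg + 4,660 kg + 490 kg + 2,660 kg = 10,951 kg (under)
Feb 2030–Jun 2030: 2,869 kg + 4,660 kg + 490 kg + 2,660 kg + 2,344 kg = 13,023 kg (under)
4 windows exceed the threshold.

4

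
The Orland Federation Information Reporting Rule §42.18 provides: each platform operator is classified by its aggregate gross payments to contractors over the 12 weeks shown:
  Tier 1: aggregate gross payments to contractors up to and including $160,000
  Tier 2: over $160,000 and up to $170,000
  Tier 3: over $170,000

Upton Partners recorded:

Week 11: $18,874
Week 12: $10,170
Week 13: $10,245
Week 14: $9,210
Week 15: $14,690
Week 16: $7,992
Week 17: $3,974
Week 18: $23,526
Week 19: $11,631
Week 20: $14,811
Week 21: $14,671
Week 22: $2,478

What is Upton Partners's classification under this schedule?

Tier 1

Aggregate gross payments to contractors: $18,874 + $10,170 + $10,245 + $9,210 + $14,690 + $7,992 + $3,974 + $23,526 + $11,631 + $14,811 + $14,671 + $2,478 = $142,272.
$142,272 ≤ $160,000, so Tier 1 applies.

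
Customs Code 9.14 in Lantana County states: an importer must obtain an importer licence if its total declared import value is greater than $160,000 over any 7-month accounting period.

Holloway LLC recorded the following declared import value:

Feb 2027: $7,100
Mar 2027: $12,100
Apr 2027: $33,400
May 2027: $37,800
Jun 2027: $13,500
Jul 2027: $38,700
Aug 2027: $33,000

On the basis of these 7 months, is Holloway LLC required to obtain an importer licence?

Total declared import value: $7,100 + $12,100 + $33,400 + $37,800 + $13,500 + $38,700 + $33,000 = $175,600.
$175,600 > $160,000, so the threshold is exceeded.

Yes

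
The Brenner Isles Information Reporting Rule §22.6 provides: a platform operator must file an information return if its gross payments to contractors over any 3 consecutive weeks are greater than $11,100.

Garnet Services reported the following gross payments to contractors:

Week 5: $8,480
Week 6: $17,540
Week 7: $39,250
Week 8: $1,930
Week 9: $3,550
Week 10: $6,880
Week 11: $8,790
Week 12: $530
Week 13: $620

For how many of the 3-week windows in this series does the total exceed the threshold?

Week 5–Week 7: $8,480 + $17,540 + $39,250 = $65,270 (over)
Week 6–Week 8: $17,540 + $39,250 + $1,930 = $58,720 (over)
Week 7–Week 9: $39,250 + $1,930 + $3,550 = $44,730 (over)
Week 8–Week 10: $1,930 + $3,550 + $6,880 = $12,360 (over)
Week 9–Week 11: $3,550 + $6,880 + $8,790 = $19,220 (over)
Week 10–Week 12: $6,880 + $8,790 + $530 = $16,200 (over)
Week 11–Week 13: $8,790 + $530 + $620 = $9,940 (under)
6 windows exceed the threshold.

6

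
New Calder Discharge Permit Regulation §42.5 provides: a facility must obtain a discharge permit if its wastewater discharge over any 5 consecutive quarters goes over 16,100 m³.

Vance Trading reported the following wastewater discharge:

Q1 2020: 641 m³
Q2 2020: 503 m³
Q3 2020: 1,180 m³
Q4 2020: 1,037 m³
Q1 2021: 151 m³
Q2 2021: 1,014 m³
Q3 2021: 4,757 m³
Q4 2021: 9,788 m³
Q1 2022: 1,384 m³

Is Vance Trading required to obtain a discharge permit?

Q1 2020–Q1 2021: 641 m³ + 503 m³ + 1,180 m³ + 1,037 m³ + 151 m³ = 3,512 m³ (under)
Q2 2020–Q2 2021: 503 m³ + 1,180 m³ + 1,037 m³ + 151 m³ + 1,014 m³ = 3,885 m³ (under)
Q3 2020–Q3 2021: 1,180 m³ + 1,037 m³ + 151 m³ + 1,014 m³ + 4,757 m³ = 8,139 m³ (under)
Q4 2020–Q4 2021: 1,037 m³ + 151 m³ + 1,014 m³ + 4,757 m³ + 9,788 m³ = 16,747 m³ (over)
Q1 2021–Q1 2022: 151 m³ + 1,014 m³ + 4,757 m³ + 9,788 m³ + 1,384 m³ = 17,094 m³ (over)
At least one window exceeds 16,100 m³.

Yes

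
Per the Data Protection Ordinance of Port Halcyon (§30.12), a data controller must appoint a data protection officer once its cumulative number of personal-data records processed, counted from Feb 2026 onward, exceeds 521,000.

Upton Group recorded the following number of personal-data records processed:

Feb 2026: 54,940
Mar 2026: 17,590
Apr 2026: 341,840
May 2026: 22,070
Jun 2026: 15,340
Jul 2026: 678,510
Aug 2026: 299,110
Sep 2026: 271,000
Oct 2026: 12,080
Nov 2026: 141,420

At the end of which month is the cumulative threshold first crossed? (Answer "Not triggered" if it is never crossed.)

Through Feb 2026: 54,940
Through Mar 2026: 72,530
Through Apr 2026: 414,370
Through May 2026: 436,440
Through Jun 2026: 451,780
Through Jul 2026: 1,130,290 ← exceeds threshold

Jul 2026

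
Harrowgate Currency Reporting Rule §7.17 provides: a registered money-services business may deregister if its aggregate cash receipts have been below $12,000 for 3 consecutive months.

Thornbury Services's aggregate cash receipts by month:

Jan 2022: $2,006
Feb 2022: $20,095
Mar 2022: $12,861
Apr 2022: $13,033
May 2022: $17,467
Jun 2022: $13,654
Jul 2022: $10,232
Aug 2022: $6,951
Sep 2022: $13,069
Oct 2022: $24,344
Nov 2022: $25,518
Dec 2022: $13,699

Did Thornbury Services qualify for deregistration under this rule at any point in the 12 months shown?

No

Months below $12,000: Jan 2022, Jul 2022, Aug 2022.
Longest run of consecutive months below the threshold: 2.
2 < 3, so Thornbury Services never became eligible.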